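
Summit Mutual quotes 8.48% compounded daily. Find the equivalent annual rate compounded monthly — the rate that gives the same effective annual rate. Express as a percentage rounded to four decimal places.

8.5090%

EAR = (1 + 0.0848/365)^365 − 1 = 0.088489.
Solve (1 + r/12)^12 = 1.088489: r/12 = 1.088489^(1/12) − 1 = 0.007091, so r = 0.085090 = 8.5090%.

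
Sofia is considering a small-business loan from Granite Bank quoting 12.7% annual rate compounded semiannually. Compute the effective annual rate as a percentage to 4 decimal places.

13.1032%

EAR = (1 + 0.127/2)^2 − 1.
= (1 + 0.063500)^2 − 1 = 1.131032 − 1 = 13.1032%.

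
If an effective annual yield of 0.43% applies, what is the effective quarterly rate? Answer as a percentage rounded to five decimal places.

0.10733%

The per-quarter rate i satisfies (1 + i)^4 = 1 + 0.0043.
i = 1.0043^(1/4) − 1 = 0.0010733 = 0.10733%.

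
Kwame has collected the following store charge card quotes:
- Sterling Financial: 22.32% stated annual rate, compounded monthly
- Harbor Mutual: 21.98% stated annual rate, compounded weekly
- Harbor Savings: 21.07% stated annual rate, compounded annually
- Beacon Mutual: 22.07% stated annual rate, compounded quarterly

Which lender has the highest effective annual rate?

Sterling Financial: (1 + 0.2232/12)^12 − 1 = 24.751%
Harbor Mutual: (1 + 0.2198/52)^52 − 1 = 24.525%
Harbor Savings: compounded annually, EAR = 21.070%
Beacon Mutual: (1 + 0.2207/4)^4 − 1 = 23.965%
The highest effective annual rate is Sterling Financial at 24.751%.

Sterling Financial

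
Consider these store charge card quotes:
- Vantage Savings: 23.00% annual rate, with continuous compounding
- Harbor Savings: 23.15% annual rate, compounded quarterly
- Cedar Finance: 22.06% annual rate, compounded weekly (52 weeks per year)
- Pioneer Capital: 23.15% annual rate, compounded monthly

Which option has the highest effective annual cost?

Vantage Savings: e^0.2300 − 1 = 25.860%
Harbor Savings: (1 + 0.2315/4)^4 − 1 = 25.238%
Cedar Finance: (1 + 0.2206/52)^52 − 1 = 24.624%
Pioneer Capital: (1 + 0.2315/12)^12 − 1 = 25.771%
The highest effective annual rate is Vantage Savings at 25.860%.

Vantage Savings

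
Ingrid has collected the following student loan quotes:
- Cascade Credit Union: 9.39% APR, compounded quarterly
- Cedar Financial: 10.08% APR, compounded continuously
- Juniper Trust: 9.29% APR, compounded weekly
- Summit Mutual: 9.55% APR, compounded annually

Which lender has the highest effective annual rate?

Cascade Credit Union: (1 + 0.0939/4)^4 − 1 = 9.726%
Cedar Financial: e^0.1008 − 1 = 10.606%
Juniper Trust: (1 + 0.0929/52)^52 − 1 = 9.726%
Summit Mutual: compounded annually, EAR = 9.550%
The highest effective annual rate is Cedar Financial at 10.606%.

Cedar Financial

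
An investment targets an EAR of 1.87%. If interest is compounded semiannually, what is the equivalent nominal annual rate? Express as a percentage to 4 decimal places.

1.8613%

(1 + r/2)^2 − 1 = 0.0187, so 1 + r/2 = 1.0187^(1/2).
r/2 = 0.009307, so r = 0.018613 = 1.8613%.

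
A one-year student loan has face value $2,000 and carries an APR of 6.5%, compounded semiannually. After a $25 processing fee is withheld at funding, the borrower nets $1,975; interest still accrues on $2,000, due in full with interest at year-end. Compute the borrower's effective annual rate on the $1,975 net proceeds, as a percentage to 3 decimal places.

7.955%

Amount owed after one year: 2,000 × (1 + 0.065/2)^2 = 2,000 × 1.066056 = $2,132.11.
Effective rate on net proceeds: 2,132.11 / 1,975 − 1 = 0.079551 = 7.955%.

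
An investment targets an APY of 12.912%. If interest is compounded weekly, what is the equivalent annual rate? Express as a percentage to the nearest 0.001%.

(1 + r/52)^52 − 1 = 0.12912, so 1 + r/52 = 1.12912^(1/52).
r/52 = 0.002338, so r = 0.121580 = 12.158%.

12.158%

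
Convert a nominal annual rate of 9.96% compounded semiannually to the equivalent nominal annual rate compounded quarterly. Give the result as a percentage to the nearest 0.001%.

9.839%

EAR = (1 + 0.0996/2)^2 − 1 = 0.102080.
Solve (1 + r/4)^4 = 1.102080: r/4 = 1.102080^(1/4) − 1 = 0.024597, so r = 0.098390 = 9.839%.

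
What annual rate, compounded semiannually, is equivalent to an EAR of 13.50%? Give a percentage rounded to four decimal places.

(1 + r/2)^2 − 1 = 0.1350, so 1 + r/2 = 1.1350^(1/2).
r/2 = 0.065364, so r = 0.130728 = 13.0728%.

13.0728%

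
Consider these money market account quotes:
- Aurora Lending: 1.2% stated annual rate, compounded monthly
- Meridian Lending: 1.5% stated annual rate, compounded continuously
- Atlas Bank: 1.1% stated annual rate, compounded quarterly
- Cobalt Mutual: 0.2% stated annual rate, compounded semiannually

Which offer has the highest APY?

Aurora Lending: (1 + 0.012/12)^12 − 1 = 1.207%
Meridian Lending: e^0.015 − 1 = 1.511%
Atlas Bank: (1 + 0.011/4)^4 − 1 = 1.105%
Cobalt Mutual: (1 + 0.002/2)^2 − 1 = 0.200%
The highest effective annual rate is Meridian Lending at 1.511%.

Meridian Lending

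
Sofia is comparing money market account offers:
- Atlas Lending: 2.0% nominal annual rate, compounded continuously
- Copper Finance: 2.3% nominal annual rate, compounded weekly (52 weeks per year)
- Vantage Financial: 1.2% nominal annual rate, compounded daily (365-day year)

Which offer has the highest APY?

Atlas Lending: e^0.020 − 1 = 2.020%
Copper Finance: (1 + 0.023/52)^52 − 1 = 2.326%
Vantage Financial: (1 + 0.012/365)^365 − 1 = 1.207%
The highest effective annual rate is Copper Finance at 2.326%.

Copper Finance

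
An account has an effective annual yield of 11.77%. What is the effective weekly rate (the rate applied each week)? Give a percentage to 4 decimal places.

The per-week rate i satisfies (1 + i)^52 = 1 + 0.1177.
i = 1.1177^(1/52) − 1 = 0.0021422 = 0.2142%.

0.2142%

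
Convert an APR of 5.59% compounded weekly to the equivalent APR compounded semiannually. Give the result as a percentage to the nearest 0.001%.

5.666%

EAR = (1 + 0.0559/52)^52 − 1 = 0.057460.
Solve (1 + r/2)^2 = 1.057460: r/2 = 1.057460^(1/2) − 1 = 0.028329, so r = 0.056658 = 5.666%.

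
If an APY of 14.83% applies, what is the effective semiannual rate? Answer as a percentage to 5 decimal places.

7.15876%

The per-half-year rate i satisfies (1 + i)^2 = 1 + 0.1483.
i = 1.1483^(1/2) − 1 = 0.0715876 = 7.15876%.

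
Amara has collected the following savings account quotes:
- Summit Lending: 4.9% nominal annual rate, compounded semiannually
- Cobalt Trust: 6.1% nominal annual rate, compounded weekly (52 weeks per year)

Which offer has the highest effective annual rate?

Cobalt Trust

Summit Lending: (1 + 0.049/2)^2 − 1 = 4.960%
Cobalt Trust: (1 + 0.061/52)^52 − 1 = 6.286%
The highest effective annual rate is Cobalt Trust at 6.286%.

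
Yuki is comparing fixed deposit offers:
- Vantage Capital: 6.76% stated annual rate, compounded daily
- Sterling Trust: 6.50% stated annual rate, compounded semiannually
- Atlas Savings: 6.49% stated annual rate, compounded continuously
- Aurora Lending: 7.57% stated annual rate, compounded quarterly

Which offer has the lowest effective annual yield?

Sterling Trust

Vantage Capital: (1 + 0.0676/365)^365 − 1 = 6.993%
Sterling Trust: (1 + 0.0650/2)^2 − 1 = 6.606%
Atlas Savings: e^0.0649 − 1 = 6.705%
Aurora Lending: (1 + 0.0757/4)^4 − 1 = 7.788%
The lowest effective annual rate is Sterling Trust at 6.606%.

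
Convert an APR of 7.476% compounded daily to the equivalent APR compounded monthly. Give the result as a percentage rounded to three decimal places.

7.499%

EAR = (1 + 0.07476/365)^365 − 1 = 0.077617.
Solve (1 + r/12)^12 = 1.077617: r/12 = 1.077617^(1/12) − 1 = 0.006249, so r = 0.074986 = 7.499%.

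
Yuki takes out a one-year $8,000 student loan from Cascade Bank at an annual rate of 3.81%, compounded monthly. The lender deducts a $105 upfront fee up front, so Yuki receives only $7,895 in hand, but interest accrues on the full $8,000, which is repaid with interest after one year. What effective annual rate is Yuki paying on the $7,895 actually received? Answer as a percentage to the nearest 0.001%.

Amount owed after one year: 8,000 × (1 + 0.0381/12)^12 = 8,000 × 1.038772 = $8,310.18.
Effective rate on net proceeds: 8,310.18 / 7,895 − 1 = 0.052588 = 5.259%.

5.259%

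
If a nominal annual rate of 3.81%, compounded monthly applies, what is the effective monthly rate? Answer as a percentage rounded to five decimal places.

0.31750%

With a nominal annual rate compounded monthly, the periodic rate is the nominal rate divided by 12.
i = 0.0381 / 12 = 0.0031750 = 0.31750%.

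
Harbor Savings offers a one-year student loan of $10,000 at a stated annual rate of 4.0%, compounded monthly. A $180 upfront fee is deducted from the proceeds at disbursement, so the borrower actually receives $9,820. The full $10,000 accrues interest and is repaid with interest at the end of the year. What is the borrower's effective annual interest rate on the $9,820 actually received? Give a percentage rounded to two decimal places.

5.98%

Amount owed after one year: 10,000 × (1 + 0.040/12)^12 = 10,000 × 1.040742 = $10,407.42.
Effective rate on net proceeds: 10,407.42 / 9,820 − 1 = 0.059818 = 5.98%.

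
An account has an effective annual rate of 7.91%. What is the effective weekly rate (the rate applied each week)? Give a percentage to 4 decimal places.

0.1465%

The per-week rate i satisfies (1 + i)^52 = 1 + 0.0791.
i = 1.0791^(1/52) − 1 = 0.0014651 = 0.1465%.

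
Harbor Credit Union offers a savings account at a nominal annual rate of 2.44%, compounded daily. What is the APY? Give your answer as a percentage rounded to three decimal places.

EAR = (1 + 0.0244/365)^365 − 1.
= 1.024699 − 1 = 2.470%.

2.470%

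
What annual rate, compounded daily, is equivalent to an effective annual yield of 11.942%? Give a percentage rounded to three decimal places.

11.283%

(1 + r/365)^365 − 1 = 0.11942, so 1 + r/365 = 1.11942^(1/365).
r/365 = 0.000309, so r = 0.112828 = 11.283%.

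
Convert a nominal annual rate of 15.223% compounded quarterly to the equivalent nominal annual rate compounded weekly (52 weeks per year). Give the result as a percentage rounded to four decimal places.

14.9620%

EAR = (1 + 0.15223/4)^4 − 1 = 0.161143.
Solve (1 + r/52)^52 = 1.161143: r/52 = 1.161143^(1/52) − 1 = 0.002877, so r = 0.149620 = 14.9620%.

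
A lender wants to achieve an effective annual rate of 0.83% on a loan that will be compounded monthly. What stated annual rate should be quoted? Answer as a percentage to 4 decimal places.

0.8269%

(1 + r/12)^12 − 1 = 0.0083, so 1 + r/12 = 1.0083^(1/12).
r/12 = 0.000689, so r = 0.008269 = 0.8269%.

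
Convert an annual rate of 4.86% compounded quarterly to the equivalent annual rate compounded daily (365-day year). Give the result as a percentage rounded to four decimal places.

EAR = (1 + 0.0486/4)^4 − 1 = 0.049493.
Solve (1 + r/365)^365 = 1.049493: r/365 = 1.049493^(1/365) − 1 = 0.000132, so r = 0.048310 = 4.8310%.

4.8310%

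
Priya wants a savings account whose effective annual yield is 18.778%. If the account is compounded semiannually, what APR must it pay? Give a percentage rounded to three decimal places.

(1 + r/2)^2 − 1 = 0.18778, so 1 + r/2 = 1.18778^(1/2).
r/2 = 0.089853, so r = 0.179706 = 17.971%.

17.971%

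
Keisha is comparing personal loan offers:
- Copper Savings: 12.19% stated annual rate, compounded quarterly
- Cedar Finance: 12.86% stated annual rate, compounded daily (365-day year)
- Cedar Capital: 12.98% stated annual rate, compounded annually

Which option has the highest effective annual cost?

Copper Savings: (1 + 0.1219/4)^4 − 1 = 12.759%
Cedar Finance: (1 + 0.1286/365)^365 − 1 = 13.721%
Cedar Capital: compounded annually, EAR = 12.980%
The highest effective annual rate is Cedar Finance at 13.721%.

Cedar Finance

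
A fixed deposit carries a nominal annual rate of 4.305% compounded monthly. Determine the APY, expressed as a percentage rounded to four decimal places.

4.3910%

EAR = (1 + 0.04305/12)^12 − 1.
= (1 + 0.003587)^12 − 1 = 1.043910 − 1 = 4.3910%.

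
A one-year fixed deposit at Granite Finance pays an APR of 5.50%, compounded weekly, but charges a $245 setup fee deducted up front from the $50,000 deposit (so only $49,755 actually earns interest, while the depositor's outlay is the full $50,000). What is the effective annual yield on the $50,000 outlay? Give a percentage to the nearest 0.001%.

5.133%

Value after one year: 49,755 × (1 + 0.0550/52)^52 = 49,755 × 1.056510 = $52,566.65.
Effective yield on the $50,000 outlay: 52,566.65 / 50,000 − 1 = 0.051333 = 5.133%.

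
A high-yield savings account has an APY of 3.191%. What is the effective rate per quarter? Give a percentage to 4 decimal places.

0.7884%

The per-quarter rate i satisfies (1 + i)^4 = 1 + 0.03191.
i = 1.03191^(1/4) − 1 = 0.0078838 = 0.7884%.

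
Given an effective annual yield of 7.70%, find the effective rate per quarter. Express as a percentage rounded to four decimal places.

The per-quarter rate i satisfies (1 + i)^4 = 1 + 0.0770.
i = 1.0770^(1/4) − 1 = 0.0187179 = 1.8718%.

1.8718%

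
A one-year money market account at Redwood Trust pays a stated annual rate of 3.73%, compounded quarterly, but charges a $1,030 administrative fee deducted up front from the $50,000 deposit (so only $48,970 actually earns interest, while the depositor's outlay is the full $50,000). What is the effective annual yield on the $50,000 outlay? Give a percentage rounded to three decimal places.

1.645%

Value after one year: 48,970 × (1 + 0.0373/4)^4 = 48,970 × 1.037825 = $50,822.29.
Effective yield on the $50,000 outlay: 50,822.29 / 50,000 − 1 = 0.016446 = 1.645%.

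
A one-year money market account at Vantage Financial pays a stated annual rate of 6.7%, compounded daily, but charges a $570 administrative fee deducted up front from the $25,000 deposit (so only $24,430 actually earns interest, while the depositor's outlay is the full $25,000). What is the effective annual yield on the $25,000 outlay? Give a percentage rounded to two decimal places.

4.49%

Value after one year: 24,430 × (1 + 0.067/365)^365 = 24,430 × 1.069289 = $26,122.73.
Effective yield on the $25,000 outlay: 26,122.73 / 25,000 − 1 = 0.044909 = 4.49%.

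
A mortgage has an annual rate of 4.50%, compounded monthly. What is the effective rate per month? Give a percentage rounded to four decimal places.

0.3750%

With a nominal annual rate compounded monthly, the periodic rate is the nominal rate divided by 12.
i = 0.0450 / 12 = 0.0037500 = 0.3750%.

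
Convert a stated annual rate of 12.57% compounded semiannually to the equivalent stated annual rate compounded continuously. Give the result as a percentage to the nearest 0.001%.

EAR = (1 + 0.1257/2)^2 − 1 = 0.129650.
Equivalent continuous rate: r = ln(1 + 0.129650) = 0.121908 = 12.191%.

12.191%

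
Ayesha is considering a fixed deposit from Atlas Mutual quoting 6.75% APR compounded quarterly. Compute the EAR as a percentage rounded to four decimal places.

6.9228%

EAR = (1 + 0.0675/4)^4 − 1.
= (1 + 0.016875)^4 − 1 = 1.069228 − 1 = 6.9228%.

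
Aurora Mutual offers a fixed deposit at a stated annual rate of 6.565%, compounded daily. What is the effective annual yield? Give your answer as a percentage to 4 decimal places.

6.7847%

EAR = (1 + 0.06565/365)^365 − 1.
= 1.067847 − 1 = 6.7847%.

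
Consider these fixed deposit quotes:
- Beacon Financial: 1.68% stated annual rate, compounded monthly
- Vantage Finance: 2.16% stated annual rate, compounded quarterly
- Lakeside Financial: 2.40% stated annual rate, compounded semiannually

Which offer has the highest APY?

Beacon Financial: (1 + 0.0168/12)^12 − 1 = 1.693%
Vantage Finance: (1 + 0.0216/4)^4 − 1 = 2.178%
Lakeside Financial: (1 + 0.0240/2)^2 − 1 = 2.414%
The highest effective annual rate is Lakeside Financial at 2.414%.

Lakeside Financial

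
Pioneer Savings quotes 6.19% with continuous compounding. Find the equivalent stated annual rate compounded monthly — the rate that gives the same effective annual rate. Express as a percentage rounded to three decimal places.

EAR under continuous compounding: e^0.0619 − 1 = 0.063856.
Solve (1 + r/12)^12 = 1.063856: r/12 = 1.063856^(1/12) − 1 = 0.005172, so r = 0.062060 = 6.206%.

6.206%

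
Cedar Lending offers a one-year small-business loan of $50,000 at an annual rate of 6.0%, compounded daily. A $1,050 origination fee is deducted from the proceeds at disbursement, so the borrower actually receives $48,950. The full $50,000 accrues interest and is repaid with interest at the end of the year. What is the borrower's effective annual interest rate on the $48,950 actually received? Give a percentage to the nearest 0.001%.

8.461%

Amount owed after one year: 50,000 × (1 + 0.060/365)^365 = 50,000 × 1.061831 = $53,091.57.
Effective rate on net proceeds: 53,091.57 / 48,950 − 1 = 0.084608 = 8.461%.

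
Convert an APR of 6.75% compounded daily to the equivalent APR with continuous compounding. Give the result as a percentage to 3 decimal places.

EAR = (1 + 0.0675/365)^365 − 1 = 0.069824.
Equivalent continuous rate: r = ln(1 + 0.069824) = 0.067494 = 6.749%.

6.749%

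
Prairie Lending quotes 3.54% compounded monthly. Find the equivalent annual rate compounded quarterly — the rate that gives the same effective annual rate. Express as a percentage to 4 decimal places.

EAR = (1 + 0.0354/12)^12 − 1 = 0.035980.
Solve (1 + r/4)^4 = 1.035980: r/4 = 1.035980^(1/4) − 1 = 0.008876, so r = 0.035505 = 3.5505%.

3.5505%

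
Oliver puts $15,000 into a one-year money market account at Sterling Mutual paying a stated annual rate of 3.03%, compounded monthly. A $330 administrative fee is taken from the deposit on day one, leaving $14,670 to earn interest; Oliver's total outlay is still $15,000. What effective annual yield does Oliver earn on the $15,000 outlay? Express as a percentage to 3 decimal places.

Value after one year: 14,670 × (1 + 0.0303/12)^12 = 14,670 × 1.030724 = $15,120.73.
Effective yield on the $15,000 outlay: 15,120.73 / 15,000 − 1 = 0.008048 = 0.805%.

0.805%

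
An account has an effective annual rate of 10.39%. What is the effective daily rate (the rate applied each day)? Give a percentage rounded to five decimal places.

0.02709%

The per-day rate i satisfies (1 + i)^365 = 1 + 0.1039.
i = 1.1039^(1/365) − 1 = 0.0002709 = 0.02709%.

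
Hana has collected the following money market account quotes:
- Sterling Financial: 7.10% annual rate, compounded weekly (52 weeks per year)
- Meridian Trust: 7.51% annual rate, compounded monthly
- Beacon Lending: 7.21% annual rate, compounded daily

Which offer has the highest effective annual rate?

Meridian Trust

Sterling Financial: (1 + 0.0710/52)^52 − 1 = 7.353%
Meridian Trust: (1 + 0.0751/12)^12 − 1 = 7.774%
Beacon Lending: (1 + 0.0721/365)^365 − 1 = 7.476%
The highest effective annual rate is Meridian Trust at 7.774%.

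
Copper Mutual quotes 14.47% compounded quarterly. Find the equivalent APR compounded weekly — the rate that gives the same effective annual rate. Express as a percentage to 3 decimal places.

14.234%

EAR = (1 + 0.1447/4)^4 − 1 = 0.152743.
Solve (1 + r/52)^52 = 1.152743: r/52 = 1.152743^(1/52) − 1 = 0.002737, so r = 0.142339 = 14.234%.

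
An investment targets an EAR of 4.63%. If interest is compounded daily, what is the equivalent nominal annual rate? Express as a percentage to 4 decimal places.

4.5263%

(1 + r/365)^365 − 1 = 0.0463, so 1 + r/365 = 1.0463^(1/365).
r/365 = 0.000124, so r = 0.045263 = 4.5263%.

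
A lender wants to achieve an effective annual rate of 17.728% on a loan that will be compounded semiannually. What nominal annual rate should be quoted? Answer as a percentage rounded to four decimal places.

(1 + r/2)^2 − 1 = 0.17728, so 1 + r/2 = 1.17728^(1/2).
r/2 = 0.085025, so r = 0.170051 = 17.0051%.

17.0051%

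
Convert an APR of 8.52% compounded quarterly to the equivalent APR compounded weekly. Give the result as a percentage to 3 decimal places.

EAR = (1 + 0.0852/4)^4 − 1 = 0.087961.
Solve (1 + r/52)^52 = 1.087961: r/52 = 1.087961^(1/52) − 1 = 0.001623, so r = 0.084374 = 8.437%.

8.437%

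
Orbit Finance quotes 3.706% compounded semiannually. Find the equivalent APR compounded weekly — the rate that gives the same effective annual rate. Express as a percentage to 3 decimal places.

EAR = (1 + 0.03706/2)^2 − 1 = 0.037403.
Solve (1 + r/52)^52 = 1.037403: r/52 = 1.037403^(1/52) − 1 = 0.000706, so r = 0.036734 = 3.673%.

3.673%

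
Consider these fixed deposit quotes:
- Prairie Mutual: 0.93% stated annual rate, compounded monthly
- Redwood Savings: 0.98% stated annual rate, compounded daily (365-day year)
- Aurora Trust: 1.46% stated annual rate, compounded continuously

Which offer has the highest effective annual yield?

Prairie Mutual: (1 + 0.0093/12)^12 − 1 = 0.934%
Redwood Savings: (1 + 0.0098/365)^365 − 1 = 0.985%
Aurora Trust: e^0.0146 − 1 = 1.471%
The highest effective annual rate is Aurora Trust at 1.471%.

Aurora Trust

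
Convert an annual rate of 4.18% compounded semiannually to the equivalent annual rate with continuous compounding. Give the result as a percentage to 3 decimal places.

4.137%

EAR = (1 + 0.0418/2)^2 − 1 = 0.042237.
Equivalent continuous rate: r = ln(1 + 0.042237) = 0.041369 = 4.137%.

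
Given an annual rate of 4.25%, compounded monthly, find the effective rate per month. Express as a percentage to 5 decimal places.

With a nominal annual rate compounded monthly, the periodic rate is the nominal rate divided by 12.
i = 0.0425 / 12 = 0.0035417 = 0.35417%.

0.35417%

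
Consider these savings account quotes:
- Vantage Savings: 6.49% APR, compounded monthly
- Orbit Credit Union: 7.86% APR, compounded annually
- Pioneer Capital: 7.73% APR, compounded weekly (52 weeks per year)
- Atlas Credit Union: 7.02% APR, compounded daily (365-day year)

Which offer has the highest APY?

Vantage Savings: (1 + 0.0649/12)^12 − 1 = 6.687%
Orbit Credit Union: compounded annually, EAR = 7.860%
Pioneer Capital: (1 + 0.0773/52)^52 − 1 = 8.030%
Atlas Credit Union: (1 + 0.0702/365)^365 − 1 = 7.272%
The highest effective annual rate is Pioneer Capital at 8.030%.

Pioneer Capital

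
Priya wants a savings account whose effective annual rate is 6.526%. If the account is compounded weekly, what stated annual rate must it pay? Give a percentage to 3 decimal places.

6.326%

(1 + r/52)^52 − 1 = 0.06526, so 1 + r/52 = 1.06526^(1/52).
r/52 = 0.001216, so r = 0.063257 = 6.326%.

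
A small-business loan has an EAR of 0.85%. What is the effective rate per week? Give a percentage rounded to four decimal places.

The per-week rate i satisfies (1 + i)^52 = 1 + 0.0085.
i = 1.0085^(1/52) − 1 = 0.0001628 = 0.0163%.

0.0163%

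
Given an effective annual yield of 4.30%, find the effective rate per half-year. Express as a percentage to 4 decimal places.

2.1274%

The per-half-year rate i satisfies (1 + i)^2 = 1 + 0.0430.
i = 1.0430^(1/2) − 1 = 0.0212737 = 2.1274%.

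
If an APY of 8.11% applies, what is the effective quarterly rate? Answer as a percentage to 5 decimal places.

The per-quarter rate i satisfies (1 + i)^4 = 1 + 0.0811.
i = 1.0811^(1/4) − 1 = 0.0196860 = 1.96860%.

1.96860%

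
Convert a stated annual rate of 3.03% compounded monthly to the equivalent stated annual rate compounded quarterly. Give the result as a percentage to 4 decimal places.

EAR = (1 + 0.0303/12)^12 − 1 = 0.030724.
Solve (1 + r/4)^4 = 1.030724: r/4 = 1.030724^(1/4) − 1 = 0.007594, so r = 0.030377 = 3.0377%.

3.0377%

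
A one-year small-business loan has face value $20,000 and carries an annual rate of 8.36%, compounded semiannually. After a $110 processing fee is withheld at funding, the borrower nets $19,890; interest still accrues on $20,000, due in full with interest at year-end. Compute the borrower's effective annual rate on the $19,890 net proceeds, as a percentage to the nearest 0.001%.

9.135%

Amount owed after one year: 20,000 × (1 + 0.0836/2)^2 = 20,000 × 1.085347 = $21,706.94.
Effective rate on net proceeds: 21,706.94 / 19,890 − 1 = 0.091350 = 9.135%.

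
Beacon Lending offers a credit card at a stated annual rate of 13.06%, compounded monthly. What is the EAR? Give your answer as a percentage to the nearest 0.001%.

13.871%

EAR = (1 + 0.1306/12)^12 − 1.
= 1.138708 − 1 = 13.871%.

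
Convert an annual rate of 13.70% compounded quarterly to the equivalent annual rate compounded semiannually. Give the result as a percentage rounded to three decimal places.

13.935%

EAR = (1 + 0.1370/4)^4 − 1 = 0.144200.
Solve (1 + r/2)^2 = 1.144200: r/2 = 1.144200^(1/2) − 1 = 0.069673, so r = 0.139346 = 13.935%.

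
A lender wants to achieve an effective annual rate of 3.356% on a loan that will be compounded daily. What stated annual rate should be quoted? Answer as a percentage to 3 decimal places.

3.301%

(1 + r/365)^365 − 1 = 0.03356, so 1 + r/365 = 1.03356^(1/365).
r/365 = 0.000090, so r = 0.033011 = 3.301%.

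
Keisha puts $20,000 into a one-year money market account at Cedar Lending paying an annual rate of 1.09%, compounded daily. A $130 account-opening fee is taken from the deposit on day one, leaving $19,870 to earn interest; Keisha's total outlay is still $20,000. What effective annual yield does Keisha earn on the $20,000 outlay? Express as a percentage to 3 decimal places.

0.439%

Value after one year: 19,870 × (1 + 0.0109/365)^365 = 19,870 × 1.010959 = $20,087.76.
Effective yield on the $20,000 outlay: 20,087.76 / 20,000 − 1 = 0.004388 = 0.439%.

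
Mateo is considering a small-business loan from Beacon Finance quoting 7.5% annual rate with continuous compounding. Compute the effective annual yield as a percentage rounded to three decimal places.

With continuous compounding, EAR = e^0.075 − 1.
e^0.075 = 1.077884, so EAR = 0.077884 = 7.788%.

7.788%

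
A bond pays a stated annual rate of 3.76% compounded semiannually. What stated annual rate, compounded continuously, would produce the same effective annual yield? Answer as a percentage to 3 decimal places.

3.725%

EAR = (1 + 0.0376/2)^2 − 1 = 0.037953.
Equivalent continuous rate: r = ln(1 + 0.037953) = 0.037251 = 3.725%.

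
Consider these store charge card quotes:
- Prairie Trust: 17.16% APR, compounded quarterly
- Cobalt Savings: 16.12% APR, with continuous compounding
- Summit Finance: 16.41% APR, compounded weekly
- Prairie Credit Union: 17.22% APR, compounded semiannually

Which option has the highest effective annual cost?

Prairie Trust: (1 + 0.1716/4)^4 − 1 = 18.296%
Cobalt Savings: e^0.1612 − 1 = 17.492%
Summit Finance: (1 + 0.1641/52)^52 − 1 = 17.803%
Prairie Credit Union: (1 + 0.1722/2)^2 − 1 = 17.961%
The highest effective annual rate is Prairie Trust at 18.296%.

Prairie Trust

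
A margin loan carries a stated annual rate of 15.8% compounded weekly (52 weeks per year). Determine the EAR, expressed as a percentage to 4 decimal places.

EAR = (1 + 0.158/52)^52 − 1.
= 1.170886 − 1 = 17.0886%.

17.0886%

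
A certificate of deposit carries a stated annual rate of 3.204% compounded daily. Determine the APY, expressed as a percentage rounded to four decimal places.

3.2557%

EAR = (1 + 0.03204/365)^365 − 1.
= 1.032557 − 1 = 3.2557%.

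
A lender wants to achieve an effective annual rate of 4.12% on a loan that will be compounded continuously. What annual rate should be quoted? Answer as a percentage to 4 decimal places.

4.0374%

Continuous: nominal r satisfies e^r − 1 = 0.0412.
r = ln(1 + 0.0412) = ln(1.0412) = 0.040374 = 4.0374%.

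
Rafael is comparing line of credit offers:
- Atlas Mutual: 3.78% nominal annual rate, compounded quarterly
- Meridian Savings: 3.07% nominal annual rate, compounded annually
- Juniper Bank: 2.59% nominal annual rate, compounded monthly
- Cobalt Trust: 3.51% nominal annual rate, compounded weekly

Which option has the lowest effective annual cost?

Atlas Mutual: (1 + 0.0378/4)^4 − 1 = 3.834%
Meridian Savings: compounded annually, EAR = 3.070%
Juniper Bank: (1 + 0.0259/12)^12 − 1 = 2.621%
Cobalt Trust: (1 + 0.0351/52)^52 − 1 = 3.571%
The lowest effective annual rate is Juniper Bank at 2.621%.

Juniper Bank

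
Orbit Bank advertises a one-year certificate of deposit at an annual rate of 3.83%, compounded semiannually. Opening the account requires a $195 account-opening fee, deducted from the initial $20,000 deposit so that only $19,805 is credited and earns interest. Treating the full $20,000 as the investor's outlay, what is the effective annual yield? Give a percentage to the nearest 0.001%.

2.854%

Value after one year: 19,805 × (1 + 0.0383/2)^2 = 19,805 × 1.038667 = $20,570.79.
Effective yield on the $20,000 outlay: 20,570.79 / 20,000 − 1 = 0.028540 = 2.854%.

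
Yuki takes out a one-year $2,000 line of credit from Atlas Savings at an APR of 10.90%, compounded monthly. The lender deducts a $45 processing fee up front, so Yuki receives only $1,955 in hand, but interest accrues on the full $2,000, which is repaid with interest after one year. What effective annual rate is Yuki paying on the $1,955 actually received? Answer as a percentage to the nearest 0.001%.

Amount owed after one year: 2,000 × (1 + 0.1090/12)^12 = 2,000 × 1.114614 = $2,229.23.
Effective rate on net proceeds: 2,229.23 / 1,955 − 1 = 0.140270 = 14.027%.

14.027%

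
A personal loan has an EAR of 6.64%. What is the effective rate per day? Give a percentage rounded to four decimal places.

The per-day rate i satisfies (1 + i)^365 = 1 + 0.0664.
i = 1.0664^(1/365) − 1 = 0.0001761 = 0.0176%.

0.0176%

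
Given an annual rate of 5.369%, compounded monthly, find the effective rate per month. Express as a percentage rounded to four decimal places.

With a nominal annual rate compounded monthly, the periodic rate is the nominal rate divided by 12.
i = 0.05369 / 12 = 0.0044742 = 0.4474%.

0.4474%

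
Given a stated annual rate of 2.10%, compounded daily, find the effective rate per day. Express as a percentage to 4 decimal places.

With a nominal annual rate compounded daily, the periodic rate is the nominal rate divided by 365.
i = 0.0210 / 365 = 0.0000575 = 0.0058%.

0.0058%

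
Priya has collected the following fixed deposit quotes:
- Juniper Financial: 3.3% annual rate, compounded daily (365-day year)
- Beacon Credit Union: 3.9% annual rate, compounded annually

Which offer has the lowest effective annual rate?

Juniper Financial

Juniper Financial: (1 + 0.033/365)^365 − 1 = 3.355%
Beacon Credit Union: compounded annually, EAR = 3.900%
The lowest effective annual rate is Juniper Financial at 3.355%.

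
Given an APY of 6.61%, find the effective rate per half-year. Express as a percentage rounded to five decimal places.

The per-half-year rate i satisfies (1 + i)^2 = 1 + 0.0661.
i = 1.0661^(1/2) − 1 = 0.0325212 = 3.25212%.

3.25212%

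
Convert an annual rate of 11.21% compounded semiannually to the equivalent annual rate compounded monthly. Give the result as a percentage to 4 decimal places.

10.9568%

EAR = (1 + 0.1121/2)^2 − 1 = 0.115242.
Solve (1 + r/12)^12 = 1.115242: r/12 = 1.115242^(1/12) − 1 = 0.009131, so r = 0.109568 = 10.9568%.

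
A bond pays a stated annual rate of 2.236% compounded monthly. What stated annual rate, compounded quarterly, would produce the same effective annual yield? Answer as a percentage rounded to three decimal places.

2.240%

EAR = (1 + 0.02236/12)^12 − 1 = 0.022591.
Solve (1 + r/4)^4 = 1.022591: r/4 = 1.022591^(1/4) − 1 = 0.005600, so r = 0.022402 = 2.240%.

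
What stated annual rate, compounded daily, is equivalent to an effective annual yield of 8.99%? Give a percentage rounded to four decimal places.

8.6096%

(1 + r/365)^365 − 1 = 0.0899, so 1 + r/365 = 1.0899^(1/365).
r/365 = 0.000236, so r = 0.086096 = 8.6096%.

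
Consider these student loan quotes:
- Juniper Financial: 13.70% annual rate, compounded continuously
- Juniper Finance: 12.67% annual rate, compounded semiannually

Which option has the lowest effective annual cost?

Juniper Financial: e^0.1370 − 1 = 14.683%
Juniper Finance: (1 + 0.1267/2)^2 − 1 = 13.071%
The lowest effective annual rate is Juniper Finance at 13.071%.

Juniper Finance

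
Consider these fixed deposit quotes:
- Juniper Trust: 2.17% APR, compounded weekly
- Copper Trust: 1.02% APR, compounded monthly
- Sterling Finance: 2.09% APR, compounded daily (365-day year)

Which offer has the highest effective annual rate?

Juniper Trust: (1 + 0.0217/52)^52 − 1 = 2.193%
Copper Trust: (1 + 0.0102/12)^12 − 1 = 1.025%
Sterling Finance: (1 + 0.0209/365)^365 − 1 = 2.112%
The highest effective annual rate is Juniper Trust at 2.193%.

Juniper Trust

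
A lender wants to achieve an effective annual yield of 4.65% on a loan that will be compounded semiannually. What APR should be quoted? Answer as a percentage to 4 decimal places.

4.5972%

(1 + r/2)^2 − 1 = 0.0465, so 1 + r/2 = 1.0465^(1/2).
r/2 = 0.022986, so r = 0.045972 = 4.5972%.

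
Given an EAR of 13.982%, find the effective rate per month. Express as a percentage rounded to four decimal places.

1.0966%

The per-month rate i satisfies (1 + i)^12 = 1 + 0.13982.
i = 1.13982^(1/12) − 1 = 0.0109655 = 1.0966%.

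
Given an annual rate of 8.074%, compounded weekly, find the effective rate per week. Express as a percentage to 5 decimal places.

0.15527%

With a nominal annual rate compounded weekly, the periodic rate is the nominal rate divided by 52.
i = 0.08074 / 52 = 0.0015527 = 0.15527%.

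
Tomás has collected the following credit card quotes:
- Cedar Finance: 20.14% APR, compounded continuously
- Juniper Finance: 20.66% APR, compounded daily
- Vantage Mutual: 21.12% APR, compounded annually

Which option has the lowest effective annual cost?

Cedar Finance: e^0.2014 − 1 = 22.311%
Juniper Finance: (1 + 0.2066/365)^365 − 1 = 22.942%
Vantage Mutual: compounded annually, EAR = 21.120%
The lowest effective annual rate is Vantage Mutual at 21.120%.

Vantage Mutual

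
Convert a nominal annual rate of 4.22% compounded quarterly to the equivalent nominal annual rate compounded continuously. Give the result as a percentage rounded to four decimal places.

4.1979%

EAR = (1 + 0.0422/4)^4 − 1 = 0.042873.
Equivalent continuous rate: r = ln(1 + 0.042873) = 0.041979 = 4.1979%.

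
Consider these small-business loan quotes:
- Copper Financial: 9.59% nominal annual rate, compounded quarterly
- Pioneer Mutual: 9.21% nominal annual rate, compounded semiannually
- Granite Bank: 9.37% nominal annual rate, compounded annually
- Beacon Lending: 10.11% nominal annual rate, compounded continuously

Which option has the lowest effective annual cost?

Copper Financial: (1 + 0.0959/4)^4 − 1 = 9.940%
Pioneer Mutual: (1 + 0.0921/2)^2 − 1 = 9.422%
Granite Bank: compounded annually, EAR = 9.370%
Beacon Lending: e^0.1011 − 1 = 10.639%
The lowest effective annual rate is Granite Bank at 9.370%.

Granite Bank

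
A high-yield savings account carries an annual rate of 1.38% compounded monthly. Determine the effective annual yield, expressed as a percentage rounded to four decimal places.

EAR = (1 + 0.0138/12)^12 − 1.
= 1.013888 − 1 = 1.3888%.

1.3888%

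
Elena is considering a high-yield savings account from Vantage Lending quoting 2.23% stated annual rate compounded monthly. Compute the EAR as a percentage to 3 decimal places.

EAR = (1 + 0.0223/12)^12 − 1.
= (1 + 0.001858)^12 − 1 = 1.022529 − 1 = 2.253%.

2.253%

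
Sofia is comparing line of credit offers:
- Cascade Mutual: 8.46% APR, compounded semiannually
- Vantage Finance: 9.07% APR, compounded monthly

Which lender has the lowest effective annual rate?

Cascade Mutual

Cascade Mutual: (1 + 0.0846/2)^2 − 1 = 8.639%
Vantage Finance: (1 + 0.0907/12)^12 − 1 = 9.457%
The lowest effective annual rate is Cascade Mutual at 8.639%.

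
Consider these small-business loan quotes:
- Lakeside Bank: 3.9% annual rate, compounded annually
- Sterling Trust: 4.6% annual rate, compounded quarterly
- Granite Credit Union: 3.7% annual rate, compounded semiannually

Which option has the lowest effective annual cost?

Lakeside Bank: compounded annually, EAR = 3.900%
Sterling Trust: (1 + 0.046/4)^4 − 1 = 4.680%
Granite Credit Union: (1 + 0.037/2)^2 − 1 = 3.734%
The lowest effective annual rate is Granite Credit Union at 3.734%.

Granite Credit Union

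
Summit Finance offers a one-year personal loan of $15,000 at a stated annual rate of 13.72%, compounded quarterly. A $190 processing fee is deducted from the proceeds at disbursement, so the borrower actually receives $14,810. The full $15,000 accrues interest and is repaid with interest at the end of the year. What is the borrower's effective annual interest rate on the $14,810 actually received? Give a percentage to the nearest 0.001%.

15.910%

Amount owed after one year: 15,000 × (1 + 0.1372/4)^4 = 15,000 × 1.144422 = $17,166.33.
Effective rate on net proceeds: 17,166.33 / 14,810 − 1 = 0.159104 = 15.910%.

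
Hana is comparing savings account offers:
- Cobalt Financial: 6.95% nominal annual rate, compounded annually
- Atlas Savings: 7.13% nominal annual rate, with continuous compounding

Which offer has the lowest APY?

Cobalt Financial

Cobalt Financial: compounded annually, EAR = 6.950%
Atlas Savings: e^0.0713 − 1 = 7.390%
The lowest effective annual rate is Cobalt Financial at 6.950%.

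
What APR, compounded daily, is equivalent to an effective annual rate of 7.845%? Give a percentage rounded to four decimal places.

7.5533%

(1 + r/365)^365 − 1 = 0.07845, so 1 + r/365 = 1.07845^(1/365).
r/365 = 0.000207, so r = 0.075533 = 7.5533%.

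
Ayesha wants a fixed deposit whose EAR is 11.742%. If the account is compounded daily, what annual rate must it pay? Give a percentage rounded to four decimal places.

11.1039%

(1 + r/365)^365 − 1 = 0.11742, so 1 + r/365 = 1.11742^(1/365).
r/365 = 0.000304, so r = 0.111039 = 11.1039%.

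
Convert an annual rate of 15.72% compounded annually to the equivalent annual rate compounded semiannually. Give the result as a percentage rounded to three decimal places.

Compounded annually, EAR = nominal = 0.157200.
Solve (1 + r/2)^2 = 1.157200: r/2 = 1.157200^(1/2) − 1 = 0.075732, so r = 0.151465 = 15.146%.

15.146%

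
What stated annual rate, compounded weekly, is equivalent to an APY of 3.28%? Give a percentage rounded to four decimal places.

(1 + r/52)^52 − 1 = 0.0328, so 1 + r/52 = 1.0328^(1/52).
r/52 = 0.000621, so r = 0.032284 = 3.2284%.

3.2284%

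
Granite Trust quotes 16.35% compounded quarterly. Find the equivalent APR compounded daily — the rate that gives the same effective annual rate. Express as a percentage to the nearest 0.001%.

EAR = (1 + 0.1635/4)^4 − 1 = 0.173801.
Solve (1 + r/365)^365 = 1.173801: r/365 = 1.173801^(1/365) − 1 = 0.000439, so r = 0.160282 = 16.028%.

16.028%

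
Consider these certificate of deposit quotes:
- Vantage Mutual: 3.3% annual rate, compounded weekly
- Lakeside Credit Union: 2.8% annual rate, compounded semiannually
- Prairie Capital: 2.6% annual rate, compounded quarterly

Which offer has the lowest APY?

Vantage Mutual: (1 + 0.033/52)^52 − 1 = 3.354%
Lakeside Credit Union: (1 + 0.028/2)^2 − 1 = 2.820%
Prairie Capital: (1 + 0.026/4)^4 − 1 = 2.625%
The lowest effective annual rate is Prairie Capital at 2.625%.

Prairie Capital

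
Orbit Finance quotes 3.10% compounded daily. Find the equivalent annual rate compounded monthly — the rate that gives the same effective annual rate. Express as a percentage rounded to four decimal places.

EAR = (1 + 0.0310/365)^365 − 1 = 0.031484.
Solve (1 + r/12)^12 = 1.031484: r/12 = 1.031484^(1/12) − 1 = 0.002587, so r = 0.031039 = 3.1039%.

3.1039%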